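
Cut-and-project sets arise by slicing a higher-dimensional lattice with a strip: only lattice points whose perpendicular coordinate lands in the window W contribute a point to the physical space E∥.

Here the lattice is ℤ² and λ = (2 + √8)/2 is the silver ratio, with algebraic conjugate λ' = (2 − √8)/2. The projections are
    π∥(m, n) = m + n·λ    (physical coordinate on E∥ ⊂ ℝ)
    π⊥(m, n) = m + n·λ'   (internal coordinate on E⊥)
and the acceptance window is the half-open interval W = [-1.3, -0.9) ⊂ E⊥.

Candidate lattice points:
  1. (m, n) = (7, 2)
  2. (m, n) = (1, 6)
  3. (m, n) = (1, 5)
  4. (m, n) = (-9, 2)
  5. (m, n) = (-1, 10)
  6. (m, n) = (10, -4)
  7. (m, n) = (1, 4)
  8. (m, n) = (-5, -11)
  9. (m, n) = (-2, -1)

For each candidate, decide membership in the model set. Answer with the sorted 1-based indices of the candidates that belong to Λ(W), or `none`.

3

Compute λ' = (2−√8)/2 = -0.41421, so π⊥(m,n) = m -0.41421·n.
candidate 1: (m,n)=(7,2) → π∥ = 7+2·λ ≈ 11.82843, π⊥ = 7+2·λ' ≈ 6.17157 ∉ [-1.3, -0.9) ⇒ out
candidate 2: (m,n)=(1,6) → π∥ = 1+6·λ ≈ 15.48528, π⊥ = 1+6·λ' ≈ -1.48528 ∉ [-1.3, -0.9) ⇒ out
candidate 3: (m,n)=(1,5) → π∥ = 1+5·λ ≈ 13.07107, π⊥ = 1+5·λ' ≈ -1.07107 ∈ [-1.3, -0.9) ⇒ IN Λ
candidate 4: (m,n)=(-9,2) → π∥ = -9+2·λ ≈ -4.17157, π⊥ = -9+2·λ' ≈ -9.82843 ∉ [-1.3, -0.9) ⇒ out
candidate 5: (m,n)=(-1,10) → π∥ = -1+10·λ ≈ 23.14214, π⊥ = -1+10·λ' ≈ -5.14214 ∉ [-1.3, -0.9) ⇒ out
candidate 6: (m,n)=(10,-4) → π∥ = 10-4·λ ≈ 0.34315, π⊥ = 10-4·λ' ≈ 11.65685 ∉ [-1.3, -0.9) ⇒ out
candidate 7: (m,n)=(1,4) → π∥ = 1+4·λ ≈ 10.65685, π⊥ = 1+4·λ' ≈ -0.65685 ∉ [-1.3, -0.9) ⇒ out
candidate 8: (m,n)=(-5,-11) → π∥ = -5-11·λ ≈ -31.55635, π⊥ = -5-11·λ' ≈ -0.44365 ∉ [-1.3, -0.9) ⇒ out
candidate 9: (m,n)=(-2,-1) → π∥ = -2-1·λ ≈ -4.41421, π⊥ = -2-1·λ' ≈ -1.58579 ∉ [-1.3, -0.9) ⇒ out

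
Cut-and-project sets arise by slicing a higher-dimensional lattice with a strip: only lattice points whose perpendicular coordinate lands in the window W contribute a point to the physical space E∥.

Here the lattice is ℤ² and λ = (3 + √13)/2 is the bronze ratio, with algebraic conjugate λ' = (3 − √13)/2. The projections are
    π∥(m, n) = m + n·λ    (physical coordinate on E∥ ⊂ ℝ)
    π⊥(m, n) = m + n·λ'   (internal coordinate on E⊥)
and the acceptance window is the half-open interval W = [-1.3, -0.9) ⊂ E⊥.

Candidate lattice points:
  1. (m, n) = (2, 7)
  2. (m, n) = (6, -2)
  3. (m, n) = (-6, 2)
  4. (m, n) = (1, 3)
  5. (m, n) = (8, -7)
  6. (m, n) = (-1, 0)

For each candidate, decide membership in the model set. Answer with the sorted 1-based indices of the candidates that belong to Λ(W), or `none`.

Compute λ' = (3−√13)/2 = -0.30278, so π⊥(m,n) = m -0.30278·n.
candidate 1: (m,n)=(2,7) → π∥ = 2+7·λ ≈ 25.11943, π⊥ = 2+7·λ' ≈ -0.11943 ∉ [-1.3, -0.9) ⇒ out
candidate 2: (m,n)=(6,-2) → π∥ = 6-2·λ ≈ -0.60555, π⊥ = 6-2·λ' ≈ 6.60555 ∉ [-1.3, -0.9) ⇒ out
candidate 3: (m,n)=(-6,2) → π∥ = -6+2·λ ≈ 0.60555, π⊥ = -6+2·λ' ≈ -6.60555 ∉ [-1.3, -0.9) ⇒ out
candidate 4: (m,n)=(1,3) → π∥ = 1+3·λ ≈ 10.90833, π⊥ = 1+3·λ' ≈ 0.09167 ∉ [-1.3, -0.9) ⇒ out
candidate 5: (m,n)=(8,-7) → π∥ = 8-7·λ ≈ -15.11943, π⊥ = 8-7·λ' ≈ 10.11943 ∉ [-1.3, -0.9) ⇒ out
candidate 6: (m,n)=(-1,0) → π∥ = -1+0·λ ≈ -1.00000, π⊥ = -1+0·λ' ≈ -1.00000 ∈ [-1.3, -0.9) ⇒ IN Λ

6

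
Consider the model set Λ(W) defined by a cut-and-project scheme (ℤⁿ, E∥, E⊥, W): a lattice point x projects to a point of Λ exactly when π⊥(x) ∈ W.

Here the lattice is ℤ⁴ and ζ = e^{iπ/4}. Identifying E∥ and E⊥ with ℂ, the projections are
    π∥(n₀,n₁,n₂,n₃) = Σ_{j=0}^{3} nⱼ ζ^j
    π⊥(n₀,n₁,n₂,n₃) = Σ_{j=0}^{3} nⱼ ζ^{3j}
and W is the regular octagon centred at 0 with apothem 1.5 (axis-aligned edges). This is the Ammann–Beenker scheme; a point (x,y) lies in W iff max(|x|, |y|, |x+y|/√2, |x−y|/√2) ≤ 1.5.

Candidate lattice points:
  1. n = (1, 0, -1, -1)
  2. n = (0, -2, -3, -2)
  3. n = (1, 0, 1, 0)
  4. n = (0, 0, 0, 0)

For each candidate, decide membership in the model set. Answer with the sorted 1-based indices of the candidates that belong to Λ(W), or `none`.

1, 2, 3, 4

Internal map: ζ^{3j} for j=0..3 gives (1,0), (−√2/2,√2/2), (0,−1), (√2/2,√2/2).
candidate 1: n = (1, 0, -1, -1) → π⊥ ≈ (+0.292893, +0.292893); max(|x|,|y|,|x±y|/√2) = 0.414214 ≤ 1.5 ⇒ ∈ W
candidate 2: n = (0, -2, -3, -2) → π⊥ ≈ (+0.000000, +0.171573); max(|x|,|y|,|x±y|/√2) = 0.171573 ≤ 1.5 ⇒ ∈ W
candidate 3: n = (1, 0, 1, 0) → π⊥ ≈ (+1.000000, -1.000000); max(|x|,|y|,|x±y|/√2) = 1.414214 ≤ 1.5 ⇒ ∈ W
candidate 4: n = (0, 0, 0, 0) → π⊥ ≈ (+0.000000, +0.000000); max(|x|,|y|,|x±y|/√2) = 0.000000 ≤ 1.5 ⇒ ∈ W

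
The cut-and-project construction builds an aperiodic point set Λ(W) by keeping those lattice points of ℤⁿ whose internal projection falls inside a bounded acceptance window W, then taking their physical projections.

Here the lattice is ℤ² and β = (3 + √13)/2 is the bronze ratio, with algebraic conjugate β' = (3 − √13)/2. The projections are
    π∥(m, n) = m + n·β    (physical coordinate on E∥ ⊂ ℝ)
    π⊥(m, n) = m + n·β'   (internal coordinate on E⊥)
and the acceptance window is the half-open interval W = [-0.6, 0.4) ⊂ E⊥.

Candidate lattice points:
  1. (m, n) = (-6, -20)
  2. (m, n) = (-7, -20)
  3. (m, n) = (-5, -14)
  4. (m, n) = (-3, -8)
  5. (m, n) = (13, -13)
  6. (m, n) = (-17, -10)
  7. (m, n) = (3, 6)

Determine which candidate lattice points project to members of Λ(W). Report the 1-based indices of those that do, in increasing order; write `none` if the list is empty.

1, 4

Compute β' = (3−√13)/2 = -0.3028, so π⊥(m,n) = m -0.3028·n.
candidate 1: (m,n)=(-6,-20) → π∥ = -6-20·β ≈ -72.0555, π⊥ = -6-20·β' ≈ 0.0555 ∈ [-0.6, 0.4) ⇒ IN Λ
candidate 2: (m,n)=(-7,-20) → π∥ = -7-20·β ≈ -73.0555, π⊥ = -7-20·β' ≈ -0.9445 ∉ [-0.6, 0.4) ⇒ out
candidate 3: (m,n)=(-5,-14) → π∥ = -5-14·β ≈ -51.2389, π⊥ = -5-14·β' ≈ -0.7611 ∉ [-0.6, 0.4) ⇒ out
candidate 4: (m,n)=(-3,-8) → π∥ = -3-8·β ≈ -29.4222, π⊥ = -3-8·β' ≈ -0.5778 ∈ [-0.6, 0.4) ⇒ IN Λ
candidate 5: (m,n)=(13,-13) → π∥ = 13-13·β ≈ -29.9361, π⊥ = 13-13·β' ≈ 16.9361 ∉ [-0.6, 0.4) ⇒ out
candidate 6: (m,n)=(-17,-10) → π∥ = -17-10·β ≈ -50.0278, π⊥ = -17-10·β' ≈ -13.9722 ∉ [-0.6, 0.4) ⇒ out
candidate 7: (m,n)=(3,6) → π∥ = 3+6·β ≈ 22.8167, π⊥ = 3+6·β' ≈ 1.1833 ∉ [-0.6, 0.4) ⇒ out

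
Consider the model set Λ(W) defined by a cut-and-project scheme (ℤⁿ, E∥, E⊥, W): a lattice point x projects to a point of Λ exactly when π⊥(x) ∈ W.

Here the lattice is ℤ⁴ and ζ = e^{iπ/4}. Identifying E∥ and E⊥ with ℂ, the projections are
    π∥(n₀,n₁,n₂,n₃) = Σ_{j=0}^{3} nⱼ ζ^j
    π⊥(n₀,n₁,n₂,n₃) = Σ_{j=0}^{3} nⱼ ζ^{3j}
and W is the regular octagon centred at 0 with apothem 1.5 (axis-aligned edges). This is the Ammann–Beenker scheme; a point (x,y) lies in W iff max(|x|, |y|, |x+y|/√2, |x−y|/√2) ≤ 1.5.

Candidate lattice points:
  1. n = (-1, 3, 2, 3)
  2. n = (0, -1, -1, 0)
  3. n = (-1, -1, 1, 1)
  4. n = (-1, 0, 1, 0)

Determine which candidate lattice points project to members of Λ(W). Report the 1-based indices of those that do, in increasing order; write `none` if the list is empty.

With ζ = e^{iπ/4} the internal vectors are ζ^0,ζ^3,ζ^6,ζ^9.
candidate 1: n = (-1, 3, 2, 3) → π⊥ ≈ (-1.000000, +2.242641); max(|x|,|y|,|x±y|/√2) = 2.292893 > 1.5 ⇒ ∉ W
candidate 2: n = (0, -1, -1, 0) → π⊥ ≈ (+0.707107, +0.292893); max(|x|,|y|,|x±y|/√2) = 0.707107 ≤ 1.5 ⇒ ∈ W
candidate 3: n = (-1, -1, 1, 1) → π⊥ ≈ (+0.414214, -1.000000); max(|x|,|y|,|x±y|/√2) = 1.000000 ≤ 1.5 ⇒ ∈ W
candidate 4: n = (-1, 0, 1, 0) → π⊥ ≈ (-1.000000, -1.000000); max(|x|,|y|,|x±y|/√2) = 1.414214 ≤ 1.5 ⇒ ∈ W

2, 3, 4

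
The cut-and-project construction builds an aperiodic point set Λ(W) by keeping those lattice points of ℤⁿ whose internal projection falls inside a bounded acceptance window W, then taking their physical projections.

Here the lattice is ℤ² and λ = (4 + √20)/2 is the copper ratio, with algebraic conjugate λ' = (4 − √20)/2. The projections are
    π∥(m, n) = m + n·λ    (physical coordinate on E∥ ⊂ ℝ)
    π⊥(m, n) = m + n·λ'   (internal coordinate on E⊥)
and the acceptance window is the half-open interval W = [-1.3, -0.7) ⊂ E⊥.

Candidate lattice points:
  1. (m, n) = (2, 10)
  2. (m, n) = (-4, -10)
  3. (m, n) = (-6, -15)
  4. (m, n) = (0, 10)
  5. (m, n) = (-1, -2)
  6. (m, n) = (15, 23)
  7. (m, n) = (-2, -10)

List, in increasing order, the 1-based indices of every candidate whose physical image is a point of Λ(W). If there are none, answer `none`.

Compute λ' = (4−√20)/2 = -0.236068, so π⊥(m,n) = m -0.236068·n.
candidate 1: (m,n)=(2,10) → π∥ = 2+10·λ ≈ 44.360680, π⊥ = 2+10·λ' ≈ -0.360680 ∉ [-1.3, -0.7) ⇒ out
candidate 2: (m,n)=(-4,-10) → π∥ = -4-10·λ ≈ -46.360680, π⊥ = -4-10·λ' ≈ -1.639320 ∉ [-1.3, -0.7) ⇒ out
candidate 3: (m,n)=(-6,-15) → π∥ = -6-15·λ ≈ -69.541020, π⊥ = -6-15·λ' ≈ -2.458980 ∉ [-1.3, -0.7) ⇒ out
candidate 4: (m,n)=(0,10) → π∥ = 0+10·λ ≈ 42.360680, π⊥ = 0+10·λ' ≈ -2.360680 ∉ [-1.3, -0.7) ⇒ out
candidate 5: (m,n)=(-1,-2) → π∥ = -1-2·λ ≈ -9.472136, π⊥ = -1-2·λ' ≈ -0.527864 ∉ [-1.3, -0.7) ⇒ out
candidate 6: (m,n)=(15,23) → π∥ = 15+23·λ ≈ 112.429563, π⊥ = 15+23·λ' ≈ 9.570437 ∉ [-1.3, -0.7) ⇒ out
candidate 7: (m,n)=(-2,-10) → π∥ = -2-10·λ ≈ -44.360680, π⊥ = -2-10·λ' ≈ 0.360680 ∉ [-1.3, -0.7) ⇒ out

none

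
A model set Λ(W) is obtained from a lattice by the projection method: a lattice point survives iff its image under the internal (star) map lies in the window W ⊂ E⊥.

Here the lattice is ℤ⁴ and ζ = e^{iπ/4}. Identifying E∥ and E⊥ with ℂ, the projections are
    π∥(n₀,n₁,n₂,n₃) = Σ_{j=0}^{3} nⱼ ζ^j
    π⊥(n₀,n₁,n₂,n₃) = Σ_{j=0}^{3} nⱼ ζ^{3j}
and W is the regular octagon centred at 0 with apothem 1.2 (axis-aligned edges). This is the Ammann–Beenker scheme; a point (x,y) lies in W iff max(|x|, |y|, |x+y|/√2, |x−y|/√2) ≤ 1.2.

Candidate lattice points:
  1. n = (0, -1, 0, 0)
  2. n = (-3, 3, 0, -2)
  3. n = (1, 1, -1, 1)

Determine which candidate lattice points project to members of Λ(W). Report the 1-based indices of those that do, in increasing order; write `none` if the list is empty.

With ζ = e^{iπ/4} the internal vectors are ζ^0,ζ^3,ζ^6,ζ^9.
candidate 1: n = (0, -1, 0, 0) → π⊥ ≈ (+0.70711, -0.70711); max(|x|,|y|,|x±y|/√2) = 1.00000 ≤ 1.2 ⇒ ∈ W
candidate 2: n = (-3, 3, 0, -2) → π⊥ ≈ (-6.53553, +0.70711); max(|x|,|y|,|x±y|/√2) = 6.53553 > 1.2 ⇒ ∉ W
candidate 3: n = (1, 1, -1, 1) → π⊥ ≈ (+1.00000, +2.41421); max(|x|,|y|,|x±y|/√2) = 2.41421 > 1.2 ⇒ ∉ W

1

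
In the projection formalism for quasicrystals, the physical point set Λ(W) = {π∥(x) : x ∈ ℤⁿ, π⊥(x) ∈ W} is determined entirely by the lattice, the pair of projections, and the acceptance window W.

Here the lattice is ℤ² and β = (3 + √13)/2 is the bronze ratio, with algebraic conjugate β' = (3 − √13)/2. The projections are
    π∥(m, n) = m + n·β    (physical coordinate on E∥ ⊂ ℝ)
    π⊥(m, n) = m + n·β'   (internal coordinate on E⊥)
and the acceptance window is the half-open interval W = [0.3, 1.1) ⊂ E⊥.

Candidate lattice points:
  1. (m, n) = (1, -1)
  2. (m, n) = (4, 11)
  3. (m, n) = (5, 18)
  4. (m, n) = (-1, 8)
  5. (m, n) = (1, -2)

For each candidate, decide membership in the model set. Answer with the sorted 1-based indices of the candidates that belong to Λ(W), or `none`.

2

Compute β' = (3−√13)/2 = -0.3028, so π⊥(m,n) = m -0.3028·n.
#1 (1,-1): internal coord 1 + (-1)·β' = +1.3028; +1.3028 ∉ [0.3, 1.1) → out
#2 (4,11): internal coord 4 + (11)·β' = +0.6695; +0.6695 ∈ [0.3, 1.1) → IN Λ
#3 (5,18): internal coord 5 + (18)·β' = -0.4500; -0.4500 ∉ [0.3, 1.1) → out
#4 (-1,8): internal coord -1 + (8)·β' = -3.4222; -3.4222 ∉ [0.3, 1.1) → out
#5 (1,-2): internal coord 1 + (-2)·β' = +1.6056; +1.6056 ∉ [0.3, 1.1) → out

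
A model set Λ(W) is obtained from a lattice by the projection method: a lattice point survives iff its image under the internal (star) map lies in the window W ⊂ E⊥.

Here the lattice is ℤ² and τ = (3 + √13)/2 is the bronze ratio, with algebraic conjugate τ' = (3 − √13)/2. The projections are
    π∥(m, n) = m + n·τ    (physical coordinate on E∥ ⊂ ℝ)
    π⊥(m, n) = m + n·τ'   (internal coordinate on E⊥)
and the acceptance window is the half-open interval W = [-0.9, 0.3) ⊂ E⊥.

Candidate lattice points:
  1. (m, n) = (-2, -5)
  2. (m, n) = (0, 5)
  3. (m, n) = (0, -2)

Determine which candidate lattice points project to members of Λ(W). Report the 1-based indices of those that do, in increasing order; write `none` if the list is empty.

1

Compute τ' = (3−√13)/2 = -0.302776, so π⊥(m,n) = m -0.302776·n.
[1] lift (-2,-5): star map gives -0.486122; window check -0.9 ≤ -0.486122 < 0.3 is true → IN Λ
[2] lift (0,5): star map gives -1.513878; window check -0.9 ≤ -1.513878 < 0.3 is false → out
[3] lift (0,-2): star map gives 0.605551; window check -0.9 ≤ 0.605551 < 0.3 is false → out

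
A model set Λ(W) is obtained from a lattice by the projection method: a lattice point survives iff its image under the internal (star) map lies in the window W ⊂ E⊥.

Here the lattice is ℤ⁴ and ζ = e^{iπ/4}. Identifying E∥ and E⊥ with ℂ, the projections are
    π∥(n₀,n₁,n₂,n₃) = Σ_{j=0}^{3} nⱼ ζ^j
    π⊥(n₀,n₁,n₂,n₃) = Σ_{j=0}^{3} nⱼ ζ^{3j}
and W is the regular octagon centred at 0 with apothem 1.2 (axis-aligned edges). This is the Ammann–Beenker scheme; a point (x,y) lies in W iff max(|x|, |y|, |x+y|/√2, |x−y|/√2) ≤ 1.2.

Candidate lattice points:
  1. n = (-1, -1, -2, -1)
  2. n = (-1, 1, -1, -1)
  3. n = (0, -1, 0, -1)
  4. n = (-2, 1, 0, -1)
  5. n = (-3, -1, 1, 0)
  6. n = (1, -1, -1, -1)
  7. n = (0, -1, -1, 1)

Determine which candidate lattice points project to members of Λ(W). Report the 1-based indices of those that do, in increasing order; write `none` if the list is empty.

1, 6

π⊥(n) = n₀ + n₁ζ³ + n₂ζ⁶ + n₃ζ⁹ where ζ = e^{iπ/4}.
#1 (-1, -1, -2, -1): internal (-1.00000, 0.58579); octagon support 1.12132 vs apothem 1.2 → ∈ W
#2 (-1, 1, -1, -1): internal (-2.41421, 1.00000); octagon support 2.41421 vs apothem 1.2 → ∉ W
#3 (0, -1, 0, -1): internal (0.00000, -1.41421); octagon support 1.41421 vs apothem 1.2 → ∉ W
#4 (-2, 1, 0, -1): internal (-3.41421, 0.00000); octagon support 3.41421 vs apothem 1.2 → ∉ W
#5 (-3, -1, 1, 0): internal (-2.29289, -1.70711); octagon support 2.82843 vs apothem 1.2 → ∉ W
#6 (1, -1, -1, -1): internal (1.00000, -0.41421); octagon support 1.00000 vs apothem 1.2 → ∈ W
#7 (0, -1, -1, 1): internal (1.41421, 1.00000); octagon support 1.70711 vs apothem 1.2 → ∉ W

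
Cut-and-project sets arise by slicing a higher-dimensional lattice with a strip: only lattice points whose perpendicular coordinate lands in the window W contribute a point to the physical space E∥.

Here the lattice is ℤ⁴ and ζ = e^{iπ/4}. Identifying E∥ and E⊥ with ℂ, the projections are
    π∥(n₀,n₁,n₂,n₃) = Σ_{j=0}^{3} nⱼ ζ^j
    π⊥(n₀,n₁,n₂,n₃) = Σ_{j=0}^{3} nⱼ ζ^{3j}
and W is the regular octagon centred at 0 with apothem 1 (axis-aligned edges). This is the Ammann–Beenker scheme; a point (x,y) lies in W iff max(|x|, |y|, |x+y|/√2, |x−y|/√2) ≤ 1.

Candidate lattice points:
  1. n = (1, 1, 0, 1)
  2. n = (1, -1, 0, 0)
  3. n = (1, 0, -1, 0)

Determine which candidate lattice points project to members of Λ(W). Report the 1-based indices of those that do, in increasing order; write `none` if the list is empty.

none

Internal map: ζ^{3j} for j=0..3 gives (1,0), (−√2/2,√2/2), (0,−1), (√2/2,√2/2).
candidate 1: n = (1, 1, 0, 1) → π⊥ ≈ (+1.0000, +1.4142); max(|x|,|y|,|x±y|/√2) = 1.7071 > 1 ⇒ ∉ W
candidate 2: n = (1, -1, 0, 0) → π⊥ ≈ (+1.7071, -0.7071); max(|x|,|y|,|x±y|/√2) = 1.7071 > 1 ⇒ ∉ W
candidate 3: n = (1, 0, -1, 0) → π⊥ ≈ (+1.0000, +1.0000); max(|x|,|y|,|x±y|/√2) = 1.4142 > 1 ⇒ ∉ W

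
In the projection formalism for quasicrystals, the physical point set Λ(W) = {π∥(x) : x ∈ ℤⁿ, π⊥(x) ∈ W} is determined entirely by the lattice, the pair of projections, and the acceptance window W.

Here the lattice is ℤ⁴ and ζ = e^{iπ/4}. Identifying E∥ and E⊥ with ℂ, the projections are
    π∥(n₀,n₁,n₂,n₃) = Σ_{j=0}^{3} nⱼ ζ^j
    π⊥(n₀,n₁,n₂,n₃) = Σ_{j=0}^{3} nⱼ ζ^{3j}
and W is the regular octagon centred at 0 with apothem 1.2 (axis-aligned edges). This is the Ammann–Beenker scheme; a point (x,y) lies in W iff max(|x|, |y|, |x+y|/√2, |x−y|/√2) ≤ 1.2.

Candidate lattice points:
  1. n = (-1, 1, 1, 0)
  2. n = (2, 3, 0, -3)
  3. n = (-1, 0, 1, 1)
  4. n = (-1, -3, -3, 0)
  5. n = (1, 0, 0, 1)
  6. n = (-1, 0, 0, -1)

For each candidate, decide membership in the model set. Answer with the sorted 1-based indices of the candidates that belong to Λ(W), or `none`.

3

Internal map: ζ^{3j} for j=0..3 gives (1,0), (−√2/2,√2/2), (0,−1), (√2/2,√2/2).
candidate 1: n = (-1, 1, 1, 0) → π⊥ ≈ (-1.7071, -0.2929); max(|x|,|y|,|x±y|/√2) = 1.7071 > 1.2 ⇒ ∉ W
candidate 2: n = (2, 3, 0, -3) → π⊥ ≈ (-2.2426, +0.0000); max(|x|,|y|,|x±y|/√2) = 2.2426 > 1.2 ⇒ ∉ W
candidate 3: n = (-1, 0, 1, 1) → π⊥ ≈ (-0.2929, -0.2929); max(|x|,|y|,|x±y|/√2) = 0.4142 ≤ 1.2 ⇒ ∈ W
candidate 4: n = (-1, -3, -3, 0) → π⊥ ≈ (+1.1213, +0.8787); max(|x|,|y|,|x±y|/√2) = 1.4142 > 1.2 ⇒ ∉ W
candidate 5: n = (1, 0, 0, 1) → π⊥ ≈ (+1.7071, +0.7071); max(|x|,|y|,|x±y|/√2) = 1.7071 > 1.2 ⇒ ∉ W
candidate 6: n = (-1, 0, 0, -1) → π⊥ ≈ (-1.7071, -0.7071); max(|x|,|y|,|x±y|/√2) = 1.7071 > 1.2 ⇒ ∉ W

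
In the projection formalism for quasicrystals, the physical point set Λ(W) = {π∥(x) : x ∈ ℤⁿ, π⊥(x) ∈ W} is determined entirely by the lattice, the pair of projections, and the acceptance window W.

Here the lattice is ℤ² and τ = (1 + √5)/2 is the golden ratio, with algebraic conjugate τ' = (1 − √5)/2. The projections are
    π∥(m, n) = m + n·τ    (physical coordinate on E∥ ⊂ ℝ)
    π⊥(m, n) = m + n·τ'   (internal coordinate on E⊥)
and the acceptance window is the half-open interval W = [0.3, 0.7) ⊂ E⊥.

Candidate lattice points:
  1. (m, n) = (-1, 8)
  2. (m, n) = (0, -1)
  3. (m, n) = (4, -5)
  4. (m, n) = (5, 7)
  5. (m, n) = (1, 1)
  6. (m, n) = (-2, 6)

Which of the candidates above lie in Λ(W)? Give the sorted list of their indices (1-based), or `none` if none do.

Numerically τ ≈ 1.6180 and τ' = −1/τ ≈ -0.6180.
[1] lift (-1,8): star map gives -5.9443; window check 0.3 ≤ -5.9443 < 0.7 is false → out
[2] lift (0,-1): star map gives 0.6180; window check 0.3 ≤ 0.6180 < 0.7 is true → IN Λ
[3] lift (4,-5): star map gives 7.0902; window check 0.3 ≤ 7.0902 < 0.7 is false → out
[4] lift (5,7): star map gives 0.6738; window check 0.3 ≤ 0.6738 < 0.7 is true → IN Λ
[5] lift (1,1): star map gives 0.3820; window check 0.3 ≤ 0.3820 < 0.7 is true → IN Λ
[6] lift (-2,6): star map gives -5.7082; window check 0.3 ≤ -5.7082 < 0.7 is false → out

2, 4, 5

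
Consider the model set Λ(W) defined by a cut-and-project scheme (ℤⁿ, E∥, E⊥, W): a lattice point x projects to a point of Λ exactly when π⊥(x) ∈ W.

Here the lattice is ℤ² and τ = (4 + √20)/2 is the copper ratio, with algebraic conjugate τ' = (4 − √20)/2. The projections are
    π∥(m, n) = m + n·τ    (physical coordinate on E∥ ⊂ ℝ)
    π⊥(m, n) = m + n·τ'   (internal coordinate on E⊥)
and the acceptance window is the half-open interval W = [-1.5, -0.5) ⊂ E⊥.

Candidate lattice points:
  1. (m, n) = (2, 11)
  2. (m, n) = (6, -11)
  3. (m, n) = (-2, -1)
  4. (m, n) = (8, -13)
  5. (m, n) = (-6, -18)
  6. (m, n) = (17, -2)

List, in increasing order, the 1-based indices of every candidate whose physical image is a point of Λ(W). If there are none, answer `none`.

1

τ' = (4−√20)/2 ≈ -0.236068.
#1 (2,11): internal coord 2 + (11)·τ' = -0.596748; -0.596748 ∈ [-1.5, -0.5) → IN Λ
#2 (6,-11): internal coord 6 + (-11)·τ' = +8.596748; +8.596748 ∉ [-1.5, -0.5) → out
#3 (-2,-1): internal coord -2 + (-1)·τ' = -1.763932; -1.763932 ∉ [-1.5, -0.5) → out
#4 (8,-13): internal coord 8 + (-13)·τ' = +11.068884; +11.068884 ∉ [-1.5, -0.5) → out
#5 (-6,-18): internal coord -6 + (-18)·τ' = -1.750776; -1.750776 ∉ [-1.5, -0.5) → out
#6 (17,-2): internal coord 17 + (-2)·τ' = +17.472136; +17.472136 ∉ [-1.5, -0.5) → out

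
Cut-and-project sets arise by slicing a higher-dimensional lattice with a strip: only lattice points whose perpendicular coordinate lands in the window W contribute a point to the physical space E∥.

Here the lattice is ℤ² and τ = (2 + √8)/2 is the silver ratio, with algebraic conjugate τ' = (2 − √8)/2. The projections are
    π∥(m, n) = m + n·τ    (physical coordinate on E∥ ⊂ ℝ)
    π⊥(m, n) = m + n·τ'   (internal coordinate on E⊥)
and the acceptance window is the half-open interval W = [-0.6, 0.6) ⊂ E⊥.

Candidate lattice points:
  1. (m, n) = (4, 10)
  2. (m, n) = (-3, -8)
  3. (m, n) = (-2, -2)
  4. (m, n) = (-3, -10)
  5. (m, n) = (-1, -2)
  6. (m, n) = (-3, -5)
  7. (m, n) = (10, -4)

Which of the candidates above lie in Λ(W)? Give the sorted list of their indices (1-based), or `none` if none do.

Numerically τ ≈ 2.41421 and τ' = −1/τ ≈ -0.41421.
candidate 1: (m,n)=(4,10) → π∥ = 4+10·τ ≈ 28.14214, π⊥ = 4+10·τ' ≈ -0.14214 ∈ [-0.6, 0.6) ⇒ IN Λ
candidate 2: (m,n)=(-3,-8) → π∥ = -3-8·τ ≈ -22.31371, π⊥ = -3-8·τ' ≈ 0.31371 ∈ [-0.6, 0.6) ⇒ IN Λ
candidate 3: (m,n)=(-2,-2) → π∥ = -2-2·τ ≈ -6.82843, π⊥ = -2-2·τ' ≈ -1.17157 ∉ [-0.6, 0.6) ⇒ out
candidate 4: (m,n)=(-3,-10) → π∥ = -3-10·τ ≈ -27.14214, π⊥ = -3-10·τ' ≈ 1.14214 ∉ [-0.6, 0.6) ⇒ out
candidate 5: (m,n)=(-1,-2) → π∥ = -1-2·τ ≈ -5.82843, π⊥ = -1-2·τ' ≈ -0.17157 ∈ [-0.6, 0.6) ⇒ IN Λ
candidate 6: (m,n)=(-3,-5) → π∥ = -3-5·τ ≈ -15.07107, π⊥ = -3-5·τ' ≈ -0.92893 ∉ [-0.6, 0.6) ⇒ out
candidate 7: (m,n)=(10,-4) → π∥ = 10-4·τ ≈ 0.34315, π⊥ = 10-4·τ' ≈ 11.65685 ∉ [-0.6, 0.6) ⇒ out

1, 2, 5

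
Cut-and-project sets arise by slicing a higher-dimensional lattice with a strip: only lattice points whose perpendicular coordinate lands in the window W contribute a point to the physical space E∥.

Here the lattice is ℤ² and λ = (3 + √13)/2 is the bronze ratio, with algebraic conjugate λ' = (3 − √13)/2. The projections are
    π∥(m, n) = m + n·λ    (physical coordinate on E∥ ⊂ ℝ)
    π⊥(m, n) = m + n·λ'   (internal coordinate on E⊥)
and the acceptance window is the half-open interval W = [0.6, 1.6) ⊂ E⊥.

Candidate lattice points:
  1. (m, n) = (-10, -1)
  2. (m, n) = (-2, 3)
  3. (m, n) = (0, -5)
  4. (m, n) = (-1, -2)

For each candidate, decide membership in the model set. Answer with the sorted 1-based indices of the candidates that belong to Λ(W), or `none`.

3

λ' = (3−√13)/2 ≈ -0.30278.
candidate 1: (m,n)=(-10,-1) → π∥ = -10-1·λ ≈ -13.30278, π⊥ = -10-1·λ' ≈ -9.69722 ∉ [0.6, 1.6) ⇒ out
candidate 2: (m,n)=(-2,3) → π∥ = -2+3·λ ≈ 7.90833, π⊥ = -2+3·λ' ≈ -2.90833 ∉ [0.6, 1.6) ⇒ out
candidate 3: (m,n)=(0,-5) → π∥ = 0-5·λ ≈ -16.51388, π⊥ = 0-5·λ' ≈ 1.51388 ∈ [0.6, 1.6) ⇒ IN Λ
candidate 4: (m,n)=(-1,-2) → π∥ = -1-2·λ ≈ -7.60555, π⊥ = -1-2·λ' ≈ -0.39445 ∉ [0.6, 1.6) ⇒ out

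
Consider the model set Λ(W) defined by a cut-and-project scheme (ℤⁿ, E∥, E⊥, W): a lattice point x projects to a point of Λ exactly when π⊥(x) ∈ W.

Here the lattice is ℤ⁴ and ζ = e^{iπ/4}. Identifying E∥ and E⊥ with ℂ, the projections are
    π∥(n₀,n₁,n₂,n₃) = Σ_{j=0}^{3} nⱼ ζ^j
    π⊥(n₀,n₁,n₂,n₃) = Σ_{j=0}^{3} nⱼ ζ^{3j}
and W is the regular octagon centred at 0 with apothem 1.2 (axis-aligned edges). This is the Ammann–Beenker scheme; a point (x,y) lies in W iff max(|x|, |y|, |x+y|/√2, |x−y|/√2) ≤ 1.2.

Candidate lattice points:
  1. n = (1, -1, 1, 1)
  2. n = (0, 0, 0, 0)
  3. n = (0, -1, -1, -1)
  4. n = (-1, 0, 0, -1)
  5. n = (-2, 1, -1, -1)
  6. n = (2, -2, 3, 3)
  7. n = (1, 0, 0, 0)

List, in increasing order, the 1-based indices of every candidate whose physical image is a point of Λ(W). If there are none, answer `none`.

With ζ = e^{iπ/4} the internal vectors are ζ^0,ζ^3,ζ^6,ζ^9.
candidate 1: n = (1, -1, 1, 1) → π⊥ ≈ (+2.414214, -1.000000); max(|x|,|y|,|x±y|/√2) = 2.414214 > 1.2 ⇒ ∉ W
candidate 2: n = (0, 0, 0, 0) → π⊥ ≈ (+0.000000, +0.000000); max(|x|,|y|,|x±y|/√2) = 0.000000 ≤ 1.2 ⇒ ∈ W
candidate 3: n = (0, -1, -1, -1) → π⊥ ≈ (+0.000000, -0.414214); max(|x|,|y|,|x±y|/√2) = 0.414214 ≤ 1.2 ⇒ ∈ W
candidate 4: n = (-1, 0, 0, -1) → π⊥ ≈ (-1.707107, -0.707107); max(|x|,|y|,|x±y|/√2) = 1.707107 > 1.2 ⇒ ∉ W
candidate 5: n = (-2, 1, -1, -1) → π⊥ ≈ (-3.414214, +1.000000); max(|x|,|y|,|x±y|/√2) = 3.414214 > 1.2 ⇒ ∉ W
candidate 6: n = (2, -2, 3, 3) → π⊥ ≈ (+5.535534, -2.292893); max(|x|,|y|,|x±y|/√2) = 5.535534 > 1.2 ⇒ ∉ W
candidate 7: n = (1, 0, 0, 0) → π⊥ ≈ (+1.000000, +0.000000); max(|x|,|y|,|x±y|/√2) = 1.000000 ≤ 1.2 ⇒ ∈ W

2, 3, 7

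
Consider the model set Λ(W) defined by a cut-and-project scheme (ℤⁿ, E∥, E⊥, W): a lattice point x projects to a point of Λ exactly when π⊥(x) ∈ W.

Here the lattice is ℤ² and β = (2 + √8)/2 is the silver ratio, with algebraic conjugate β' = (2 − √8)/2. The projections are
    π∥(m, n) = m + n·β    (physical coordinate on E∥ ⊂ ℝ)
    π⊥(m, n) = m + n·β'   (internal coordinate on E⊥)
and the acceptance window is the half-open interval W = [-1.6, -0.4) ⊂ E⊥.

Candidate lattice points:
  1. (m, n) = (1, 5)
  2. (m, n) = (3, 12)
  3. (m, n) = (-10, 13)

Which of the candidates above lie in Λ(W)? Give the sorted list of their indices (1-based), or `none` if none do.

1

Numerically β ≈ 2.4142 and β' = −1/β ≈ -0.4142.
candidate 1: (m,n)=(1,5) → π∥ = 1+5·β ≈ 13.0711, π⊥ = 1+5·β' ≈ -1.0711 ∈ [-1.6, -0.4) ⇒ IN Λ
candidate 2: (m,n)=(3,12) → π∥ = 3+12·β ≈ 31.9706, π⊥ = 3+12·β' ≈ -1.9706 ∉ [-1.6, -0.4) ⇒ out
candidate 3: (m,n)=(-10,13) → π∥ = -10+13·β ≈ 21.3848, π⊥ = -10+13·β' ≈ -15.3848 ∉ [-1.6, -0.4) ⇒ out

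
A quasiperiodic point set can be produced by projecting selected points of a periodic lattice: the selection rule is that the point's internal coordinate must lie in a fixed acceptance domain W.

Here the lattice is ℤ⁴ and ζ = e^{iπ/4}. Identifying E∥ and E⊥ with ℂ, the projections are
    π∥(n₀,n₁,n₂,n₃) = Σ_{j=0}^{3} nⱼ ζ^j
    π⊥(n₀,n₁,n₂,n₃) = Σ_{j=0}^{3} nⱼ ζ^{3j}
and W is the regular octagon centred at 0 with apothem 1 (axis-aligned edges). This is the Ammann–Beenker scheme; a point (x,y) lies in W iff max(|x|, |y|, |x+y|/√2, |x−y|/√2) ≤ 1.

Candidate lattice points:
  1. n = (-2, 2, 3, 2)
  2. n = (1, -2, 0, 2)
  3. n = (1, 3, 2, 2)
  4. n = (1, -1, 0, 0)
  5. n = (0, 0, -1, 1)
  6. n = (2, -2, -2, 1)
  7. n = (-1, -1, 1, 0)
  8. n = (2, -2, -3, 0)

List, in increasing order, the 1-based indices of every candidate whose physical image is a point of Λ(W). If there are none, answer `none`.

With ζ = e^{iπ/4} the internal vectors are ζ^0,ζ^3,ζ^6,ζ^9.
candidate 1: n = (-2, 2, 3, 2) → π⊥ ≈ (-2.00000, -0.17157); max(|x|,|y|,|x±y|/√2) = 2.00000 > 1 ⇒ ∉ W
candidate 2: n = (1, -2, 0, 2) → π⊥ ≈ (+3.82843, +0.00000); max(|x|,|y|,|x±y|/√2) = 3.82843 > 1 ⇒ ∉ W
candidate 3: n = (1, 3, 2, 2) → π⊥ ≈ (+0.29289, +1.53553); max(|x|,|y|,|x±y|/√2) = 1.53553 > 1 ⇒ ∉ W
candidate 4: n = (1, -1, 0, 0) → π⊥ ≈ (+1.70711, -0.70711); max(|x|,|y|,|x±y|/√2) = 1.70711 > 1 ⇒ ∉ W
candidate 5: n = (0, 0, -1, 1) → π⊥ ≈ (+0.70711, +1.70711); max(|x|,|y|,|x±y|/√2) = 1.70711 > 1 ⇒ ∉ W
candidate 6: n = (2, -2, -2, 1) → π⊥ ≈ (+4.12132, +1.29289); max(|x|,|y|,|x±y|/√2) = 4.12132 > 1 ⇒ ∉ W
candidate 7: n = (-1, -1, 1, 0) → π⊥ ≈ (-0.29289, -1.70711); max(|x|,|y|,|x±y|/√2) = 1.70711 > 1 ⇒ ∉ W
candidate 8: n = (2, -2, -3, 0) → π⊥ ≈ (+3.41421, +1.58579); max(|x|,|y|,|x±y|/√2) = 3.53553 > 1 ⇒ ∉ W

none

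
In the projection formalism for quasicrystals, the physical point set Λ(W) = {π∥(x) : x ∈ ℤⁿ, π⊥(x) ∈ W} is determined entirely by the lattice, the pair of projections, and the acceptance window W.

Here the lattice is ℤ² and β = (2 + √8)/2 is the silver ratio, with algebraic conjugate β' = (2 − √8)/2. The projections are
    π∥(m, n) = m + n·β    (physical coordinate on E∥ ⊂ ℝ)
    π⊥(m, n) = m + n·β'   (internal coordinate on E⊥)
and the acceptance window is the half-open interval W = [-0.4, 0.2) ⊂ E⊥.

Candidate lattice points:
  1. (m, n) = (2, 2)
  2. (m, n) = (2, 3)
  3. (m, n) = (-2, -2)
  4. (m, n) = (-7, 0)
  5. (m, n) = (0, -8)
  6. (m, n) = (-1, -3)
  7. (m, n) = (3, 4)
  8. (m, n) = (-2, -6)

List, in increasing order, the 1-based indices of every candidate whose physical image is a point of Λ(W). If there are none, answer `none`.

none

Compute β' = (2−√8)/2 = -0.4142, so π⊥(m,n) = m -0.4142·n.
#1 (2,2): internal coord 2 + (2)·β' = +1.1716; +1.1716 ∉ [-0.4, 0.2) → out
#2 (2,3): internal coord 2 + (3)·β' = +0.7574; +0.7574 ∉ [-0.4, 0.2) → out
#3 (-2,-2): internal coord -2 + (-2)·β' = -1.1716; -1.1716 ∉ [-0.4, 0.2) → out
#4 (-7,0): internal coord -7 + (0)·β' = -7.0000; -7.0000 ∉ [-0.4, 0.2) → out
#5 (0,-8): internal coord 0 + (-8)·β' = +3.3137; +3.3137 ∉ [-0.4, 0.2) → out
#6 (-1,-3): internal coord -1 + (-3)·β' = +0.2426; +0.2426 ∉ [-0.4, 0.2) → out
#7 (3,4): internal coord 3 + (4)·β' = +1.3431; +1.3431 ∉ [-0.4, 0.2) → out
#8 (-2,-6): internal coord -2 + (-6)·β' = +0.4853; +0.4853 ∉ [-0.4, 0.2) → out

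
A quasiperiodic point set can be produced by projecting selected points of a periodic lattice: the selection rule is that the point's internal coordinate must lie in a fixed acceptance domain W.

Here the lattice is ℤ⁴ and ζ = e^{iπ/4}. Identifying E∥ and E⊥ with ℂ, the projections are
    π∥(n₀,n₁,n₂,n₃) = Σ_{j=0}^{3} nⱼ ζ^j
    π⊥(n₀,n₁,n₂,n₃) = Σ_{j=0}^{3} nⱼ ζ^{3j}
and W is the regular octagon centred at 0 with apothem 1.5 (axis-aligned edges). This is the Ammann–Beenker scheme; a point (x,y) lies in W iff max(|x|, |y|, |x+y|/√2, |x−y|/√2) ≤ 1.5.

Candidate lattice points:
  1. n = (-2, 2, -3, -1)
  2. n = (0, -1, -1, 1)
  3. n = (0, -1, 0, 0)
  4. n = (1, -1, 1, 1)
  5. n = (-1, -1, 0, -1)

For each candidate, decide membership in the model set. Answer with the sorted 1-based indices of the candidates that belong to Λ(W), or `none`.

3

With ζ = e^{iπ/4} the internal vectors are ζ^0,ζ^3,ζ^6,ζ^9.
#1 (-2, 2, -3, -1): internal (-4.121320, 3.707107); octagon support 5.535534 vs apothem 1.5 → ∉ W
#2 (0, -1, -1, 1): internal (1.414214, 1.000000); octagon support 1.707107 vs apothem 1.5 → ∉ W
#3 (0, -1, 0, 0): internal (0.707107, -0.707107); octagon support 1.000000 vs apothem 1.5 → ∈ W
#4 (1, -1, 1, 1): internal (2.414214, -1.000000); octagon support 2.414214 vs apothem 1.5 → ∉ W
#5 (-1, -1, 0, -1): internal (-1.000000, -1.414214); octagon support 1.707107 vs apothem 1.5 → ∉ W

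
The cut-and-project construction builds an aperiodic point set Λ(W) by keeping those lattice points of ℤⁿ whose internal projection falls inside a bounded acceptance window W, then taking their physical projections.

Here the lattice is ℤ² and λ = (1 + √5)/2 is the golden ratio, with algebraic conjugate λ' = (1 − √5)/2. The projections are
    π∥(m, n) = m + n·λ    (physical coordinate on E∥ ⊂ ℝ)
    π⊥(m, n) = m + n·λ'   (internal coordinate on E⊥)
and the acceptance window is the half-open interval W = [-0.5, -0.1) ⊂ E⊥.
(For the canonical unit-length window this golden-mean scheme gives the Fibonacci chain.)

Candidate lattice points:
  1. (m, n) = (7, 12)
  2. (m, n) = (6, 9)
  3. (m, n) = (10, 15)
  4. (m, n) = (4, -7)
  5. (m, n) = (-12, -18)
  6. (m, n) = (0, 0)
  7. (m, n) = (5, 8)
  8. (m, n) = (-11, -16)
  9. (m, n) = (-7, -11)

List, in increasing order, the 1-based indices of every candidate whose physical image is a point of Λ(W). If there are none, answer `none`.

Numerically λ ≈ 1.61803 and λ' = −1/λ ≈ -0.61803.
[1] lift (7,12): star map gives -0.41641; window check -0.5 ≤ -0.41641 < -0.1 is true → IN Λ
[2] lift (6,9): star map gives 0.43769; window check -0.5 ≤ 0.43769 < -0.1 is false → out
[3] lift (10,15): star map gives 0.72949; window check -0.5 ≤ 0.72949 < -0.1 is false → out
[4] lift (4,-7): star map gives 8.32624; window check -0.5 ≤ 8.32624 < -0.1 is false → out
[5] lift (-12,-18): star map gives -0.87539; window check -0.5 ≤ -0.87539 < -0.1 is false → out
[6] lift (0,0): star map gives 0.00000; window check -0.5 ≤ 0.00000 < -0.1 is false → out
[7] lift (5,8): star map gives 0.05573; window check -0.5 ≤ 0.05573 < -0.1 is false → out
[8] lift (-11,-16): star map gives -1.11146; window check -0.5 ≤ -1.11146 < -0.1 is false → out
[9] lift (-7,-11): star map gives -0.20163; window check -0.5 ≤ -0.20163 < -0.1 is true → IN Λ

1, 9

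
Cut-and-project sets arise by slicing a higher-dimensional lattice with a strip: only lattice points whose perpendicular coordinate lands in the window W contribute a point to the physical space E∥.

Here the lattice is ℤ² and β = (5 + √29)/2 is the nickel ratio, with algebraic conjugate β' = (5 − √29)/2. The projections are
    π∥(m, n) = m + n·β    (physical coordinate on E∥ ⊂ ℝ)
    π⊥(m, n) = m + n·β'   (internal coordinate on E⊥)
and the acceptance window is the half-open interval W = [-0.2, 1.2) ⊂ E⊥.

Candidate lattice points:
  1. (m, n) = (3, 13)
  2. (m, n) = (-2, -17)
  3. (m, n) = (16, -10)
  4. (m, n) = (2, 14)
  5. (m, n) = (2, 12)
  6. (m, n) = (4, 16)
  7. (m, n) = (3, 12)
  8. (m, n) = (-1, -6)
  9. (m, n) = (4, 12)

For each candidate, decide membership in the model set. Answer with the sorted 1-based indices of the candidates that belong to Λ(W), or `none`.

1, 6, 7, 8

Compute β' = (5−√29)/2 = -0.192582, so π⊥(m,n) = m -0.192582·n.
[1] lift (3,13): star map gives 0.496429; window check -0.2 ≤ 0.496429 < 1.2 is true → IN Λ
[2] lift (-2,-17): star map gives 1.273901; window check -0.2 ≤ 1.273901 < 1.2 is false → out
[3] lift (16,-10): star map gives 17.925824; window check -0.2 ≤ 17.925824 < 1.2 is false → out
[4] lift (2,14): star map gives -0.696154; window check -0.2 ≤ -0.696154 < 1.2 is false → out
[5] lift (2,12): star map gives -0.310989; window check -0.2 ≤ -0.310989 < 1.2 is false → out
[6] lift (4,16): star map gives 0.918682; window check -0.2 ≤ 0.918682 < 1.2 is true → IN Λ
[7] lift (3,12): star map gives 0.689011; window check -0.2 ≤ 0.689011 < 1.2 is true → IN Λ
[8] lift (-1,-6): star map gives 0.155494; window check -0.2 ≤ 0.155494 < 1.2 is true → IN Λ
[9] lift (4,12): star map gives 1.689011; window check -0.2 ≤ 1.689011 < 1.2 is false → out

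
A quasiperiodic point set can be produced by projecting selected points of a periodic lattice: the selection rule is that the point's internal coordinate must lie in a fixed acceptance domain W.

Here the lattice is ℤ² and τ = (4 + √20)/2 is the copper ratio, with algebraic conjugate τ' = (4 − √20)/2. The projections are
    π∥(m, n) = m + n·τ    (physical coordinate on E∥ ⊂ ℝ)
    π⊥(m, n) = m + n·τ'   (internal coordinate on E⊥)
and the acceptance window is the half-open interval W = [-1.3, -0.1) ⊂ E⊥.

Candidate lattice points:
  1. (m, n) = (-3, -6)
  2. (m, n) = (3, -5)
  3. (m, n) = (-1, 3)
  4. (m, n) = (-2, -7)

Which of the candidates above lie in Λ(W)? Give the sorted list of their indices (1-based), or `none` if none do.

τ' = (4−√20)/2 ≈ -0.2361.
#1 (-3,-6): internal coord -3 + (-6)·τ' = -1.5836; -1.5836 ∉ [-1.3, -0.1) → out
#2 (3,-5): internal coord 3 + (-5)·τ' = +4.1803; +4.1803 ∉ [-1.3, -0.1) → out
#3 (-1,3): internal coord -1 + (3)·τ' = -1.7082; -1.7082 ∉ [-1.3, -0.1) → out
#4 (-2,-7): internal coord -2 + (-7)·τ' = -0.3475; -0.3475 ∈ [-1.3, -0.1) → IN Λ

4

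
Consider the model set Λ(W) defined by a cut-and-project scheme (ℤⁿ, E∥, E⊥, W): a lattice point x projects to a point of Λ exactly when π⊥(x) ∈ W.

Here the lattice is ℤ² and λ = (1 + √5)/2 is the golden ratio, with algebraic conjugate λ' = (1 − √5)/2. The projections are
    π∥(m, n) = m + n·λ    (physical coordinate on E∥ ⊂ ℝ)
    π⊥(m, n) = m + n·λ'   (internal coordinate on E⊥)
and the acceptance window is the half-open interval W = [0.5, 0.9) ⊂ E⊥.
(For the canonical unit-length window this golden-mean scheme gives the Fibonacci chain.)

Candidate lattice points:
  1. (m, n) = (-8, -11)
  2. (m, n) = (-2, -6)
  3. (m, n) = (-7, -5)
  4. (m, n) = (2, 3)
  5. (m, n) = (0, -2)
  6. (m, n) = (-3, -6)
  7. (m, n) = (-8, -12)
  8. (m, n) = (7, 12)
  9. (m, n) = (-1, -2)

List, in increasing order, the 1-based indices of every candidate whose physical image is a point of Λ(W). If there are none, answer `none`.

Numerically λ ≈ 1.61803 and λ' = −1/λ ≈ -0.61803.
[1] lift (-8,-11): star map gives -1.20163; window check 0.5 ≤ -1.20163 < 0.9 is false → out
[2] lift (-2,-6): star map gives 1.70820; window check 0.5 ≤ 1.70820 < 0.9 is false → out
[3] lift (-7,-5): star map gives -3.90983; window check 0.5 ≤ -3.90983 < 0.9 is false → out
[4] lift (2,3): star map gives 0.14590; window check 0.5 ≤ 0.14590 < 0.9 is false → out
[5] lift (0,-2): star map gives 1.23607; window check 0.5 ≤ 1.23607 < 0.9 is false → out
[6] lift (-3,-6): star map gives 0.70820; window check 0.5 ≤ 0.70820 < 0.9 is true → IN Λ
[7] lift (-8,-12): star map gives -0.58359; window check 0.5 ≤ -0.58359 < 0.9 is false → out
[8] lift (7,12): star map gives -0.41641; window check 0.5 ≤ -0.41641 < 0.9 is false → out
[9] lift (-1,-2): star map gives 0.23607; window check 0.5 ≤ 0.23607 < 0.9 is false → out

6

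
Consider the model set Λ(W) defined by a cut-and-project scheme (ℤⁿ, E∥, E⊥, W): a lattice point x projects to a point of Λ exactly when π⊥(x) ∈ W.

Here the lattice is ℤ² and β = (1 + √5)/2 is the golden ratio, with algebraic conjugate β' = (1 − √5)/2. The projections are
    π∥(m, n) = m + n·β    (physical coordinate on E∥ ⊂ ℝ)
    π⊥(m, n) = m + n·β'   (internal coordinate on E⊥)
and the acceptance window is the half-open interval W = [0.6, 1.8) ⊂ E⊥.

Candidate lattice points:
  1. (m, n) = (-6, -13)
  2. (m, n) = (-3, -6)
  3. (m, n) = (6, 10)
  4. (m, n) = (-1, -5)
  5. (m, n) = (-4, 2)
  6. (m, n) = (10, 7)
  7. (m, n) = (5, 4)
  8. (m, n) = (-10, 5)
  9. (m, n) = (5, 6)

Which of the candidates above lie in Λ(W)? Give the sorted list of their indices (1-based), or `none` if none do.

Compute β' = (1−√5)/2 = -0.6180, so π⊥(m,n) = m -0.6180·n.
#1 (-6,-13): internal coord -6 + (-13)·β' = +2.0344; +2.0344 ∉ [0.6, 1.8) → out
#2 (-3,-6): internal coord -3 + (-6)·β' = +0.7082; +0.7082 ∈ [0.6, 1.8) → IN Λ
#3 (6,10): internal coord 6 + (10)·β' = -0.1803; -0.1803 ∉ [0.6, 1.8) → out
#4 (-1,-5): internal coord -1 + (-5)·β' = +2.0902; +2.0902 ∉ [0.6, 1.8) → out
#5 (-4,2): internal coord -4 + (2)·β' = -5.2361; -5.2361 ∉ [0.6, 1.8) → out
#6 (10,7): internal coord 10 + (7)·β' = +5.6738; +5.6738 ∉ [0.6, 1.8) → out
#7 (5,4): internal coord 5 + (4)·β' = +2.5279; +2.5279 ∉ [0.6, 1.8) → out
#8 (-10,5): internal coord -10 + (5)·β' = -13.0902; -13.0902 ∉ [0.6, 1.8) → out
#9 (5,6): internal coord 5 + (6)·β' = +1.2918; +1.2918 ∈ [0.6, 1.8) → IN Λ

2, 9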